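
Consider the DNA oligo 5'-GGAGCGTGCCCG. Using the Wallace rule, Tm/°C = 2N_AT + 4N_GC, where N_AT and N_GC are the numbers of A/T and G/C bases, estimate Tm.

44°C

Scanning the sequence gives A=1, G=6, T=1, C=4.
AT pairs contribute 2, GC pairs contribute 10.
Tm = 2×2 + 4×10 = 44°C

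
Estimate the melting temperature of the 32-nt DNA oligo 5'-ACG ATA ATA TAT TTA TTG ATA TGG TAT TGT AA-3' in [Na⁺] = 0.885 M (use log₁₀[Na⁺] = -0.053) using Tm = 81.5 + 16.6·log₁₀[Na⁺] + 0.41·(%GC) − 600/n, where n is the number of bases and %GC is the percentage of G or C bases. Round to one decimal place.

69.6°C

Length n = 32. Base counts: A=12, T=14, C=1, G=5
G+C = 6, so %GC = 6/32 × 100 = 18.75%
Salt term: 16.6 × (-0.053) = -0.88
GC term: 0.41 × 18.75 = 7.687; length term: −600/32 = −18.75
Tm = 81.5 + (-0.88) + 7.687 − 18.75 = 69.557 → 69.6°C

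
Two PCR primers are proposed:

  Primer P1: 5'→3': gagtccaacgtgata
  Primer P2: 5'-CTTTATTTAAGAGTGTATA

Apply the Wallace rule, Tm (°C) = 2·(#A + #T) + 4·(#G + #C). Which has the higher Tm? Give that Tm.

Primer P1: A+T=8, G+C=7 → Tm = 2(8)+4(7) = 44°C
Primer P2: A+T=15, G+C=4 → Tm = 2(15)+4(4) = 46°C
44°C vs 46°C → primer P2 is higher.

Primer P2, 46°C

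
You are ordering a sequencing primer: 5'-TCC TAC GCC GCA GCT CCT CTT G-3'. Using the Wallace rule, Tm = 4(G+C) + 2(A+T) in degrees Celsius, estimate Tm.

Counting bases: T=6, G=4, A=2, C=10
So N_AT = 8 and N_GC = 14.
Tm = 4·14 + 2·8 = 56 + 16 = 72°C

72°C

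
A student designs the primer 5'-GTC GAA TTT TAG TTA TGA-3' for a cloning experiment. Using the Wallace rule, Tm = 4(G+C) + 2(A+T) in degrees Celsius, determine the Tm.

46°C

A=5, T=8, G=4, C=1
AT pairs contribute 13, GC pairs contribute 5.
Tm = 2×13 + 4×5 = 46°C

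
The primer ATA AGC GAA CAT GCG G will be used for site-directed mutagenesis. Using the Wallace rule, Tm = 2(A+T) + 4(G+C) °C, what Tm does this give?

48°C

Base counts: A=6, T=2, G=5, C=3
A+T = 8, G+C = 8
Tm = 4·8 + 2·8 = 32 + 16 = 48°C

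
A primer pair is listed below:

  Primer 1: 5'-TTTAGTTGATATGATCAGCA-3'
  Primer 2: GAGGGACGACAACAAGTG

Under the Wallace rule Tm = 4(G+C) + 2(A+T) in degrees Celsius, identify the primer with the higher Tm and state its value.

Primer 1: A+T=14, G+C=6 → Tm = 2(14)+4(6) = 52°C
Primer 2: A+T=8, G+C=10 → Tm = 2(8)+4(10) = 56°C
52°C vs 56°C → primer 2 is higher.

Primer 2, 56°C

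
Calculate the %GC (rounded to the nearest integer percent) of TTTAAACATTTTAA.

Scanning the sequence gives A=6, T=7, C=1, G=0.
G+C = 0 + 1 = 1 out of 14 bases
%GC = 1/14 × 100 = 7.143% ≈ 7%

7%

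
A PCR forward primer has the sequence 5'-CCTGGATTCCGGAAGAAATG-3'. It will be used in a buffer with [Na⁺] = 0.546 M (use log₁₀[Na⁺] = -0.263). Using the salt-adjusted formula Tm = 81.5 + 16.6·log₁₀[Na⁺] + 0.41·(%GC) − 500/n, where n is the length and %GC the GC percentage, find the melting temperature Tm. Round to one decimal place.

Length n = 20. Counting bases: G=6, C=4, A=6, T=4
G+C = 10, so %GC = 10/20 × 100 = 50%
Salt term: 16.6 × (-0.263) = -4.366
GC term: 0.41 × 50 = 20.5; length term: −500/20 = −25
Tm = 81.5 + (-4.366) + 20.5 − 25 = 72.634 → 72.6°C

72.6°C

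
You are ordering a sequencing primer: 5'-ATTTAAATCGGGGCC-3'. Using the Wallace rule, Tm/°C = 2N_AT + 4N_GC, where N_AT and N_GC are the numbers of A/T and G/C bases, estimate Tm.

44°C

Counting bases: T=4, G=4, A=4, C=3
A+T = 8, G+C = 7
Tm = 2×8 + 4×7 = 44°C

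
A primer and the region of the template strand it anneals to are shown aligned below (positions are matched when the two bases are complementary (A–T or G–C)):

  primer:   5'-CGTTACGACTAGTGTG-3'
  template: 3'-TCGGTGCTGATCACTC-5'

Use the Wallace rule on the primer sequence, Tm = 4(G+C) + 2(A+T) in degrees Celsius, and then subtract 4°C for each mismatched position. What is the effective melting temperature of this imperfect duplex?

32°C

Primer base counts: A=3, T=5, G=5, C=3 → A+T=8, G+C=8
Perfect-match Tm = 2(8) + 4(8) = 16 + 32 = 48°C
Mismatches (positions where the bases are not complementary): 4 (at positions 1, 3, 4, 15)
Effective Tm = 48 − 4×4 = 48 − 16 = 32°C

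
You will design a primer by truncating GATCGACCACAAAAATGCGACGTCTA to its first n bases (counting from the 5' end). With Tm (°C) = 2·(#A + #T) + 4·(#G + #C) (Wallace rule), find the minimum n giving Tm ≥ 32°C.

First 9 bases: GATCGACCA → Tm = 28°C (< 32°C)
First 10 bases: GATCGACCAC → Tm = 32°C (≥ 32°C)
Each additional base adds 2°C (A/T) or 4°C (G/C), so Tm is non-decreasing in n; n = 10 is the first length to reach 32°C.

n = 10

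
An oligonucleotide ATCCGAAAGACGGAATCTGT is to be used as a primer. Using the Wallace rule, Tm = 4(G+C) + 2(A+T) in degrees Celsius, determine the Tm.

T=4, A=7, C=4, G=5
AT pairs contribute 11, GC pairs contribute 9.
Tm = 4·9 + 2·11 = 36 + 22 = 58°C

58°C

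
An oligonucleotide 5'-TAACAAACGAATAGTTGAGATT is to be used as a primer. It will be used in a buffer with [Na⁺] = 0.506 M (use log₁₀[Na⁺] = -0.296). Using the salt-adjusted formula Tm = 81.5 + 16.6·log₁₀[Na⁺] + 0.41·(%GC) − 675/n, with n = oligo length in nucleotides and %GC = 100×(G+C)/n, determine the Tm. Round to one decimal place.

57.1°C

Length n = 22. A=10, C=2, T=6, G=4
G+C = 6, so %GC = 6/22 × 100 = 27.273%
Salt term: 16.6 × (-0.296) = -4.914
GC term: 0.41 × 27.273 = 11.182; length term: −675/22 = −30.682
Tm = 81.5 + (-4.914) + 11.182 − 30.682 = 57.086 → 57.1°C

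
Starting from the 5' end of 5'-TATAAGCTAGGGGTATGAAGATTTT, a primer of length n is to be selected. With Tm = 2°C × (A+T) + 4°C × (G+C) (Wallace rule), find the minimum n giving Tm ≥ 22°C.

n = 9

First 8 bases: TATAAGCT → Tm = 20°C (< 22°C)
First 9 bases: TATAAGCTA → Tm = 22°C (≥ 22°C)
Each additional base adds 2°C (A/T) or 4°C (G/C), so Tm is non-decreasing in n; n = 9 is the first length to reach 22°C.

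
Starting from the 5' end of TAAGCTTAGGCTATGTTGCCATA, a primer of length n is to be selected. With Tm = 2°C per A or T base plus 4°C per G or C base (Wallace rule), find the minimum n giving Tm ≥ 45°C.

n = 17

First 16 bases: TAAGCTTAGGCTATGT → Tm = 44°C (< 45°C)
First 17 bases: TAAGCTTAGGCTATGTT → Tm = 46°C (≥ 45°C)
Each additional base adds 2°C (A/T) or 4°C (G/C), so Tm is non-decreasing in n; n = 17 is the first length to reach 45°C.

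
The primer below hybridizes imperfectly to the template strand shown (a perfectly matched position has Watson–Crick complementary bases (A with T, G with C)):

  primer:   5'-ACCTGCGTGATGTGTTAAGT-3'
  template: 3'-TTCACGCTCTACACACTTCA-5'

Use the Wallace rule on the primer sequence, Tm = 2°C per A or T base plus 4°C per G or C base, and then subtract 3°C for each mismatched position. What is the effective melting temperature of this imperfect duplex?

Primer base counts: A=4, T=7, G=6, C=3 → A+T=11, G+C=9
Perfect-match Tm = 2(11) + 4(9) = 22 + 36 = 58°C
Mismatches (positions where the bases are not complementary): 4 (at positions 2, 3, 8, 16)
Effective Tm = 58 − 4×3 = 58 − 12 = 46°C

46°C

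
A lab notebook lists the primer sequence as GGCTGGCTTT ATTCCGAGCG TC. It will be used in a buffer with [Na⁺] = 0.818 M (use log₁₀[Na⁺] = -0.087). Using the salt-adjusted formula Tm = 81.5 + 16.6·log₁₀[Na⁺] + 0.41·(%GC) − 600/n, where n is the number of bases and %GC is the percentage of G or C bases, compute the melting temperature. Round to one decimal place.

Length n = 22. Scanning the sequence gives A=2, G=7, T=7, C=6.
G+C = 13, so %GC = 13/22 × 100 = 59.091%
Salt term: 16.6 × (-0.087) = -1.444
GC term: 0.41 × 59.091 = 24.227; length term: −600/22 = −27.273
Tm = 81.5 + (-1.444) + 24.227 − 27.273 = 77.01 → 77.0°C

77.0°C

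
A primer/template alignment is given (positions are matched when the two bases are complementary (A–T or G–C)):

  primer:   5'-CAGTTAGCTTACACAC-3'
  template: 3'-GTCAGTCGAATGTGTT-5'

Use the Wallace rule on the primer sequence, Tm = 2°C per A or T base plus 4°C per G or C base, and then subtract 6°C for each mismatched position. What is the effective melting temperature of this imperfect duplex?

34°C

Primer base counts: A=5, T=4, G=2, C=5 → A+T=9, G+C=7
Perfect-match Tm = 2(9) + 4(7) = 18 + 28 = 46°C
Mismatches (positions where the bases are not complementary): 2 (at positions 5, 16)
Effective Tm = 46 − 2×6 = 46 − 12 = 34°C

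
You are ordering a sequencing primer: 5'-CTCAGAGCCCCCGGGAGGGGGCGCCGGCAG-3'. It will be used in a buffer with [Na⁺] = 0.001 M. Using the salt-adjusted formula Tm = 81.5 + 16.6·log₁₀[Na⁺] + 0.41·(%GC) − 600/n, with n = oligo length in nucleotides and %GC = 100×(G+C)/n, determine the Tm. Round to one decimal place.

45.9°C

Length n = 30. Base counts: C=11, A=4, T=1, G=14
G+C = 25, so %GC = 25/30 × 100 = 83.333%
Salt term: 16.6 × (-3) = -49.8
GC term: 0.41 × 83.333 = 34.167; length term: −600/30 = −20
Tm = 81.5 + (-49.8) + 34.167 − 20 = 45.867 → 45.9°C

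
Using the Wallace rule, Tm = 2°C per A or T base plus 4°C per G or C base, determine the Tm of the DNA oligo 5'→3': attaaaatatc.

24°C

A=6, T=4, C=1, G=0
A+T = 10, G+C = 1
Tm = 2(10) + 4(1) = 20 + 4 = 24°C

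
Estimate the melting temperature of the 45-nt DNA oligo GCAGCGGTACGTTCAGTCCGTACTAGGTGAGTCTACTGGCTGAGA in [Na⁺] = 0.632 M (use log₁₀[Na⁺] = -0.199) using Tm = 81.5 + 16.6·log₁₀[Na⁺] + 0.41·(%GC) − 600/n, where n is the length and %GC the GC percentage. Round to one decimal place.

Length n = 45. T=11, C=10, A=9, G=15
G+C = 25, so %GC = 25/45 × 100 = 55.556%
Salt term: 16.6 × (-0.199) = -3.303
GC term: 0.41 × 55.556 = 22.778; length term: −600/45 = −13.333
Tm = 81.5 + (-3.303) + 22.778 − 13.333 = 87.642 → 87.6°C

87.6°C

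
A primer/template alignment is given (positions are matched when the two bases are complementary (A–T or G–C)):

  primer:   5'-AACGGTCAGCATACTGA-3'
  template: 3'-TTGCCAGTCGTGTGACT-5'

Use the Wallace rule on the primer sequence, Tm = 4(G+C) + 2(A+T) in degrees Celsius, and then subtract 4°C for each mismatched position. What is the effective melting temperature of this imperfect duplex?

Primer base counts: A=6, T=3, G=4, C=4 → A+T=9, G+C=8
Perfect-match Tm = 2(9) + 4(8) = 18 + 32 = 50°C
Mismatches (positions where the bases are not complementary): 1 (at position 12)
Effective Tm = 50 − 1×4 = 50 − 4 = 46°C

46°C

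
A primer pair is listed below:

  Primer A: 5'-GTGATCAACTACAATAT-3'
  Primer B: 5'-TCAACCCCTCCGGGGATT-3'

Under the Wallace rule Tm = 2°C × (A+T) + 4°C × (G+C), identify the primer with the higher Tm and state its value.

Primer B, 58°C

Primer A: A+T=12, G+C=5 → Tm = 2(12)+4(5) = 44°C
Primer B: A+T=7, G+C=11 → Tm = 2(7)+4(11) = 58°C
44°C vs 58°C → primer B is higher.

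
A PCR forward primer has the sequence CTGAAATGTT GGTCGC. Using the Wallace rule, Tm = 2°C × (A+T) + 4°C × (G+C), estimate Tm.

Base counts: C=3, A=3, G=5, T=5
So N_AT = 8 and N_GC = 8.
Tm = 2(8) + 4(8) = 16 + 32 = 48°C

48°C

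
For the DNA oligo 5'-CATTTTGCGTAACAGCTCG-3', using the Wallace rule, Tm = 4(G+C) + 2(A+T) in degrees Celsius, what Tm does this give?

Scanning the sequence gives A=4, C=5, T=6, G=4.
So N_AT = 10 and N_GC = 9.
Tm = 2(10) + 4(9) = 20 + 36 = 56°C

56°C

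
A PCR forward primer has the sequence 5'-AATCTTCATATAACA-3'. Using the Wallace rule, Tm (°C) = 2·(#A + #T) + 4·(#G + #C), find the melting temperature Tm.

36°C

A=7, C=3, T=5, G=0
AT pairs contribute 12, GC pairs contribute 3.
Tm = 4·3 + 2·12 = 12 + 24 = 36°C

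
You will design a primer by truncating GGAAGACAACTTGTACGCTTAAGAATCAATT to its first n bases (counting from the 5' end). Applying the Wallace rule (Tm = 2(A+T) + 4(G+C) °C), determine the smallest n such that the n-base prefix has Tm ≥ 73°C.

First 26 bases: GGAAGACAACTTGTACGCTTAAGAAT → Tm = 72°C (< 73°C)
First 27 bases: GGAAGACAACTTGTACGCTTAAGAATC → Tm = 76°C (≥ 73°C)
Each additional base adds 2°C (A/T) or 4°C (G/C), so Tm is non-decreasing in n; n = 27 is the first length to reach 73°C.

n = 27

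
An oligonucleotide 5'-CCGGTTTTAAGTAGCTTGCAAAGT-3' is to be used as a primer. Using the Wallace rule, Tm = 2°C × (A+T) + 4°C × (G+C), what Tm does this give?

G=6, A=6, C=4, T=8
So N_AT = 14 and N_GC = 10.
Tm = 4·10 + 2·14 = 40 + 28 = 68°C

68°C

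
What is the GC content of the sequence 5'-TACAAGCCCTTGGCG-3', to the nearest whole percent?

Base counts: G=4, C=5, A=3, T=3
G+C = 4 + 5 = 9 out of 15 bases
%GC = 9/15 × 100 = 60% ≈ 60%

60%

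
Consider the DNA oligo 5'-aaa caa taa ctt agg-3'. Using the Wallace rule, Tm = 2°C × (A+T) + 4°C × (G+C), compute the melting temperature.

38°C

Scanning the sequence gives C=2, T=3, G=2, A=8.
AT pairs contribute 11, GC pairs contribute 4.
Tm = 4·4 + 2·11 = 16 + 22 = 38°C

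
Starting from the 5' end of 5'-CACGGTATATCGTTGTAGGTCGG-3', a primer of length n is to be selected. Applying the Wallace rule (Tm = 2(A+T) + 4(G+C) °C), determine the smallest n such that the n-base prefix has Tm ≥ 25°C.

n = 9

First 8 bases: CACGGTAT → Tm = 24°C (< 25°C)
First 9 bases: CACGGTATA → Tm = 26°C (≥ 25°C)
Since every base adds ≥2°C, Tm only increases with n, so the threshold is first crossed at n = 9.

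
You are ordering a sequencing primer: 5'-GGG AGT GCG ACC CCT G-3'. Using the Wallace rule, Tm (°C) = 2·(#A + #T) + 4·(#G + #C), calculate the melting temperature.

Base counts: A=2, G=7, C=5, T=2
AT pairs contribute 4, GC pairs contribute 12.
Tm = 4·12 + 2·4 = 48 + 8 = 56°C

56°C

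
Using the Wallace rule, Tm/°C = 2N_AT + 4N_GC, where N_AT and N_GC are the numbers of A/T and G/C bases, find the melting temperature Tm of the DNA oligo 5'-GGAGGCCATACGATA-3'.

46°C

Counting bases: G=5, A=5, C=3, T=2
So N_AT = 7 and N_GC = 8.
Tm = 4·8 + 2·7 = 32 + 14 = 46°C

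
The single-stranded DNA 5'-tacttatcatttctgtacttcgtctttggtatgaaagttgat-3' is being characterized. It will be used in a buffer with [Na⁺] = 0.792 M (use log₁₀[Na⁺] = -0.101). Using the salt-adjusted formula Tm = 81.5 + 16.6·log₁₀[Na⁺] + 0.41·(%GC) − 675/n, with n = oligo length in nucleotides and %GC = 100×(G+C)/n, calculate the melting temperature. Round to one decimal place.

Length n = 42. Base counts: A=9, C=6, G=7, T=20
G+C = 13, so %GC = 13/42 × 100 = 30.952%
Salt term: 16.6 × (-0.101) = -1.677
GC term: 0.41 × 30.952 = 12.69; length term: −675/42 = −16.071
Tm = 81.5 + (-1.677) + 12.69 − 16.071 = 76.442 → 76.4°C

76.4°C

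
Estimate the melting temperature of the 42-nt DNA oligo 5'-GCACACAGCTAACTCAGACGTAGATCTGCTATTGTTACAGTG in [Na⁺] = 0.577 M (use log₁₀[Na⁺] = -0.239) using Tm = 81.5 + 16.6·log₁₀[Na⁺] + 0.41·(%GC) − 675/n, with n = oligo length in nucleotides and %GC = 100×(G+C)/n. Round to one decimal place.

Length n = 42. Base counts: A=12, C=10, T=11, G=9
G+C = 19, so %GC = 19/42 × 100 = 45.238%
Salt term: 16.6 × (-0.239) = -3.967
GC term: 0.41 × 45.238 = 18.548; length term: −675/42 = −16.071
Tm = 81.5 + (-3.967) + 18.548 − 16.071 = 80.01 → 80.0°C

80.0°C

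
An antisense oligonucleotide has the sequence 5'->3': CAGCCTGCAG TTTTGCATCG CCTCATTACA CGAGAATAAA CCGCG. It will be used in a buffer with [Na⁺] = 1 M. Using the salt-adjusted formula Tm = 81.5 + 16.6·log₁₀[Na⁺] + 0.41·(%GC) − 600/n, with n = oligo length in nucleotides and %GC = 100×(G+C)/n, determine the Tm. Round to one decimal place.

Length n = 45. Base counts: T=10, C=14, G=9, A=12
G+C = 23, so %GC = 23/45 × 100 = 51.111%
Salt term: 16.6 × (0) = 0
GC term: 0.41 × 51.111 = 20.956; length term: −600/45 = −13.333
Tm = 81.5 + (0) + 20.956 − 13.333 = 89.123 → 89.1°C

89.1°C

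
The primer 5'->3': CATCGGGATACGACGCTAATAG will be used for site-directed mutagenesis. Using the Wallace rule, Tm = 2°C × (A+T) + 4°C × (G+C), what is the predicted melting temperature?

66°C

A=7, T=4, G=6, C=5
AT pairs contribute 11, GC pairs contribute 11.
Tm = 2(11) + 4(11) = 22 + 44 = 66°C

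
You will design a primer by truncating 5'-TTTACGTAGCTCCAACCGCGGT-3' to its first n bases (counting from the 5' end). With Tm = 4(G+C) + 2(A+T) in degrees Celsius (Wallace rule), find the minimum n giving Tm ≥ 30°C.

n = 11

First 10 bases: TTTACGTAGC → Tm = 28°C (< 30°C)
First 11 bases: TTTACGTAGCT → Tm = 30°C (≥ 30°C)
Each additional base adds 2°C (A/T) or 4°C (G/C), so Tm is non-decreasing in n; n = 11 is the first length to reach 30°C.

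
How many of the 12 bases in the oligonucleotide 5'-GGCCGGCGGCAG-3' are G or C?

11

G=7, C=4, T=0, A=1
Total G or C: 7 + 4 = 11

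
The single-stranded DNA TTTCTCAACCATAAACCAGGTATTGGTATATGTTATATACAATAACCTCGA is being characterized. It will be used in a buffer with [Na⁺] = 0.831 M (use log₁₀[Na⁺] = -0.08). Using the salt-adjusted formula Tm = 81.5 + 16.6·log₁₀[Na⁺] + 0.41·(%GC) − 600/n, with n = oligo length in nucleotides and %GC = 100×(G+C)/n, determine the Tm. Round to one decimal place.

Length n = 51. Base counts: G=6, C=10, A=18, T=17
G+C = 16, so %GC = 16/51 × 100 = 31.373%
Salt term: 16.6 × (-0.08) = -1.328
GC term: 0.41 × 31.373 = 12.863; length term: −600/51 = −11.765
Tm = 81.5 + (-1.328) + 12.863 − 11.765 = 81.27 → 81.3°C

81.3°C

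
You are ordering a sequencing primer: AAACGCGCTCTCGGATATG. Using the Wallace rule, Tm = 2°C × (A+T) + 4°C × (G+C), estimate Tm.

Counting bases: A=5, C=5, T=4, G=5
A+T = 9, G+C = 10
Tm = 4·10 + 2·9 = 40 + 18 = 58°C

58°C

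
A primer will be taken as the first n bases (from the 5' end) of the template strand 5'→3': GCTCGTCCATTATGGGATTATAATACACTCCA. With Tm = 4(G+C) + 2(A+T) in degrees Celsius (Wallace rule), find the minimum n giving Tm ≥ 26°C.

First 7 bases: GCTCGTC → Tm = 24°C (< 26°C)
First 8 bases: GCTCGTCC → Tm = 28°C (≥ 26°C)
Since every base adds ≥2°C, Tm only increases with n, so the threshold is first crossed at n = 8.

n = 8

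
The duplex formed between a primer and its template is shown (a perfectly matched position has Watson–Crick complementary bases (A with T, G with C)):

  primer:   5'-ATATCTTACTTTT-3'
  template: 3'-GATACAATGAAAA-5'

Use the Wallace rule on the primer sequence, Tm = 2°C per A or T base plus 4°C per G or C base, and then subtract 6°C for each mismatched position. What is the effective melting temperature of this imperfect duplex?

18°C

Primer base counts: A=3, T=8, G=0, C=2 → A+T=11, G+C=2
Perfect-match Tm = 2(11) + 4(2) = 22 + 8 = 30°C
Mismatches (positions where the bases are not complementary): 2 (at positions 1, 5)
Effective Tm = 30 − 2×6 = 30 − 12 = 18°C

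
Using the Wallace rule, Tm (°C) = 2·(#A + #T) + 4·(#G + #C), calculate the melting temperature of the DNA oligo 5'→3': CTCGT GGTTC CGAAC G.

Base counts: A=2, T=4, C=5, G=5
So N_AT = 6 and N_GC = 10.
Tm = 2×6 + 4×10 = 52°C

52°C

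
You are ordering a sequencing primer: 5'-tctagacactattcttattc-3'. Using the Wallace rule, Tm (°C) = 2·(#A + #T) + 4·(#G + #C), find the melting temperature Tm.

T=9, G=1, A=5, C=5
AT pairs contribute 14, GC pairs contribute 6.
Tm = 2(14) + 4(6) = 28 + 24 = 52°C

52°C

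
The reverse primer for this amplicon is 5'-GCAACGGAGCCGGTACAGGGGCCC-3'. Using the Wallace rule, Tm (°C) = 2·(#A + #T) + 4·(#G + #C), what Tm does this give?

Base counts: T=1, A=5, C=8, G=10
A+T = 6, G+C = 18
Tm = 4·18 + 2·6 = 72 + 12 = 84°C

84°C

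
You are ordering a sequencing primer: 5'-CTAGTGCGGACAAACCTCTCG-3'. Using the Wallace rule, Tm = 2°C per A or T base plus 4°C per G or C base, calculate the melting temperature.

66°C

Scanning the sequence gives G=5, C=7, A=5, T=4.
AT pairs contribute 9, GC pairs contribute 12.
Tm = 2×9 + 4×12 = 66°C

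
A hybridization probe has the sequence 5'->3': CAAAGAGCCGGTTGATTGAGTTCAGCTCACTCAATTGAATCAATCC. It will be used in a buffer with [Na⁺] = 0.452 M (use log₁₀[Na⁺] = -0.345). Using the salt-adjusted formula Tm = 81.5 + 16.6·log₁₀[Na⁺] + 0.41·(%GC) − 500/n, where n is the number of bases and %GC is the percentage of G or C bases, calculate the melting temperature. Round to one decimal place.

Length n = 46. Base counts: C=11, G=9, A=14, T=12
G+C = 20, so %GC = 20/46 × 100 = 43.478%
Salt term: 16.6 × (-0.345) = -5.727
GC term: 0.41 × 43.478 = 17.826; length term: −500/46 = −10.87
Tm = 81.5 + (-5.727) + 17.826 − 10.87 = 82.729 → 82.7°C

82.7°C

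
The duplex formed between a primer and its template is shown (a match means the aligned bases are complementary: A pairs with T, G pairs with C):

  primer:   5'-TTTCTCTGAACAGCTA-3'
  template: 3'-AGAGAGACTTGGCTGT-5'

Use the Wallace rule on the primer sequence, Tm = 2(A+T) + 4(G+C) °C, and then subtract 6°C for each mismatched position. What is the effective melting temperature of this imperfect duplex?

20°C

Primer base counts: A=4, T=6, G=2, C=4 → A+T=10, G+C=6
Perfect-match Tm = 2(10) + 4(6) = 20 + 24 = 44°C
Mismatches (positions where the bases are not complementary): 4 (at positions 2, 12, 14, 15)
Effective Tm = 44 − 4×6 = 44 − 24 = 20°C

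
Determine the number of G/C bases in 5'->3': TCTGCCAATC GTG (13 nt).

Base counts: T=4, C=4, A=2, G=3
Total G or C: 3 + 4 = 7

7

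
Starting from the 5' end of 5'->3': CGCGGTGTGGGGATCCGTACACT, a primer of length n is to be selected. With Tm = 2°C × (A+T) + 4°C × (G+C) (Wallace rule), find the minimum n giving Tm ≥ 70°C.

n = 21

First 20 bases: CGCGGTGTGGGGATCCGTAC → Tm = 68°C (< 70°C)
First 21 bases: CGCGGTGTGGGGATCCGTACA → Tm = 70°C (≥ 70°C)
Each additional base adds 2°C (A/T) or 4°C (G/C), so Tm is non-decreasing in n; n = 21 is the first length to reach 70°C.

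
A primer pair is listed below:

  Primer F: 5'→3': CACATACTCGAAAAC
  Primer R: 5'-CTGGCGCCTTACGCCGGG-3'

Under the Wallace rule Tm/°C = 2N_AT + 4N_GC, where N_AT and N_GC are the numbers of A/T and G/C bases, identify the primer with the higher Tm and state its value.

Primer R, 64°C

Primer F: A+T=9, G+C=6 → Tm = 2(9)+4(6) = 42°C
Primer R: A+T=4, G+C=14 → Tm = 2(4)+4(14) = 64°C
42°C vs 64°C → primer R is higher.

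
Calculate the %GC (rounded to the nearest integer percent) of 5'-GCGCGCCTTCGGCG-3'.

86%

Base counts: G=6, A=0, T=2, C=6
G+C = 6 + 6 = 12 out of 14 bases
%GC = 12/14 × 100 = 85.71% ≈ 86%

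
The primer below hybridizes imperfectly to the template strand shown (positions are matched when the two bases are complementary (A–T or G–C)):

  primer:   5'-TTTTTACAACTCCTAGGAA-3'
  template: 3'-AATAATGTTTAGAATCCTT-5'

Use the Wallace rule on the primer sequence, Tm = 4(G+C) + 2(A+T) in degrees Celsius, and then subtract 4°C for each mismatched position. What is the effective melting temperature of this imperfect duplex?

Primer base counts: A=6, T=7, G=2, C=4 → A+T=13, G+C=6
Perfect-match Tm = 2(13) + 4(6) = 26 + 24 = 50°C
Mismatches (positions where the bases are not complementary): 3 (at positions 3, 10, 13)
Effective Tm = 50 − 3×4 = 50 − 12 = 38°C

38°C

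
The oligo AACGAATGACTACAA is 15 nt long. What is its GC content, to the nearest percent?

Scanning the sequence gives T=2, G=2, A=8, C=3.
G+C = 2 + 3 = 5 out of 15 bases
%GC = 5/15 × 100 = 33.33% ≈ 33%

33%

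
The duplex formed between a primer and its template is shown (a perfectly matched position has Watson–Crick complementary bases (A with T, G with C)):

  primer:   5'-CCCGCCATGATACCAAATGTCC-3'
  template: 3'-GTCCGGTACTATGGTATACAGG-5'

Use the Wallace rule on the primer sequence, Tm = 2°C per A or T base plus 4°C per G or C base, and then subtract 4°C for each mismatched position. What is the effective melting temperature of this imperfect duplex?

Primer base counts: A=6, T=4, G=3, C=9 → A+T=10, G+C=12
Perfect-match Tm = 2(10) + 4(12) = 20 + 48 = 68°C
Mismatches (positions where the bases are not complementary): 3 (at positions 2, 3, 16)
Effective Tm = 68 − 3×4 = 68 − 12 = 56°C

56°C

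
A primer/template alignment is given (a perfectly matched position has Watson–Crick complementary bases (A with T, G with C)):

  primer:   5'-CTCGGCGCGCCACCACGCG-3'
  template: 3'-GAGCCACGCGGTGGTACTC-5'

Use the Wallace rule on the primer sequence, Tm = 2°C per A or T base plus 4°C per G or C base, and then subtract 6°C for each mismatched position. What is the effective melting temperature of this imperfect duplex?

Primer base counts: A=2, T=1, G=6, C=10 → A+T=3, G+C=16
Perfect-match Tm = 2(3) + 4(16) = 6 + 64 = 70°C
Mismatches (positions where the bases are not complementary): 3 (at positions 6, 16, 18)
Effective Tm = 70 − 3×6 = 70 − 18 = 52°C

52°C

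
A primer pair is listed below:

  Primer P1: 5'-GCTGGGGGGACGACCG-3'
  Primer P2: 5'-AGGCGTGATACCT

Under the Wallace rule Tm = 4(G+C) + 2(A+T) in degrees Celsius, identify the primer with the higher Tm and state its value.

Primer P1: A+T=3, G+C=13 → Tm = 2(3)+4(13) = 58°C
Primer P2: A+T=6, G+C=7 → Tm = 2(6)+4(7) = 40°C
58°C vs 40°C → primer P1 is higher.

Primer P1, 58°C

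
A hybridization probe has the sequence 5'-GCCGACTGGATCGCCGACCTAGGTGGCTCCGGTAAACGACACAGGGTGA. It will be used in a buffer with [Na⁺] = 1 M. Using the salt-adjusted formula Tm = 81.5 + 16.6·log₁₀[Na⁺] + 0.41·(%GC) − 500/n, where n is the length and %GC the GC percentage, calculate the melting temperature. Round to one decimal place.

97.2°C

Length n = 49. Counting bases: T=7, G=17, C=14, A=11
G+C = 31, so %GC = 31/49 × 100 = 63.265%
Salt term: 16.6 × (0) = 0
GC term: 0.41 × 63.265 = 25.939; length term: −500/49 = −10.204
Tm = 81.5 + (0) + 25.939 − 10.204 = 97.235 → 97.2°C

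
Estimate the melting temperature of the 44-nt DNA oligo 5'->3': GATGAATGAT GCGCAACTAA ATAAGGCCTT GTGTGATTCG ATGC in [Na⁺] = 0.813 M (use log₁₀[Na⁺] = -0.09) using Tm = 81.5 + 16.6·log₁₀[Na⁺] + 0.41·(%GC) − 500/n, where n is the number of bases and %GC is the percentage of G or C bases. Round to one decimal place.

86.3°C

Length n = 44. Scanning the sequence gives T=12, C=7, G=12, A=13.
G+C = 19, so %GC = 19/44 × 100 = 43.182%
Salt term: 16.6 × (-0.09) = -1.494
GC term: 0.41 × 43.182 = 17.705; length term: −500/44 = −11.364
Tm = 81.5 + (-1.494) + 17.705 − 11.364 = 86.347 → 86.3°C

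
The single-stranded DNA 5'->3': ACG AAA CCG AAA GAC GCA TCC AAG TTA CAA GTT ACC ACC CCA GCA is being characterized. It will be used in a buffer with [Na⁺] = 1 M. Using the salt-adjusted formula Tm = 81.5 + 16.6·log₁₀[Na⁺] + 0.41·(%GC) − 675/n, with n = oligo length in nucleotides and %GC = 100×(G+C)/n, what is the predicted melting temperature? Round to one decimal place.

86.5°C

Length n = 45. Base counts: C=15, T=5, G=7, A=18
G+C = 22, so %GC = 22/45 × 100 = 48.889%
Salt term: 16.6 × (0) = 0
GC term: 0.41 × 48.889 = 20.044; length term: −675/45 = −15
Tm = 81.5 + (0) + 20.044 − 15 = 86.544 → 86.5°C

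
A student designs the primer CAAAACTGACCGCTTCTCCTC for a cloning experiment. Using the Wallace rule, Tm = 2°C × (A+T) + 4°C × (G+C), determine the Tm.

T=5, C=9, G=2, A=5
AT pairs contribute 10, GC pairs contribute 11.
Tm = 2(10) + 4(11) = 20 + 44 = 64°C

64°C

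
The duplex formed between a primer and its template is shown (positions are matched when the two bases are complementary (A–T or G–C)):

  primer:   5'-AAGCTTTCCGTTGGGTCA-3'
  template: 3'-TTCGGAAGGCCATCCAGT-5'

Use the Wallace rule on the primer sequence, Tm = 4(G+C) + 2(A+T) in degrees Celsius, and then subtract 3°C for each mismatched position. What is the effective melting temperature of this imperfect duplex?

Primer base counts: A=3, T=6, G=5, C=4 → A+T=9, G+C=9
Perfect-match Tm = 2(9) + 4(9) = 18 + 36 = 54°C
Mismatches (positions where the bases are not complementary): 3 (at positions 5, 11, 13)
Effective Tm = 54 − 3×3 = 54 − 9 = 45°C

45°C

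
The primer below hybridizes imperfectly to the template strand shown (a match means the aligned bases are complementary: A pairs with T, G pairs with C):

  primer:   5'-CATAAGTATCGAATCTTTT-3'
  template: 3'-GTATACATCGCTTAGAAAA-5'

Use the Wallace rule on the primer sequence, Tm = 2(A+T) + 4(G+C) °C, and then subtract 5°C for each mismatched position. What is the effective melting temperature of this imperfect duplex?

Primer base counts: A=6, T=8, G=2, C=3 → A+T=14, G+C=5
Perfect-match Tm = 2(14) + 4(5) = 28 + 20 = 48°C
Mismatches (positions where the bases are not complementary): 2 (at positions 5, 9)
Effective Tm = 48 − 2×5 = 48 − 10 = 38°C

38°C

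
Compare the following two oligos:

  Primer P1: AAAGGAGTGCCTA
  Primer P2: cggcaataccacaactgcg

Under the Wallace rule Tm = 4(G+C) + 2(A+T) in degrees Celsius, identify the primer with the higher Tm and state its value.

Primer P1: A+T=7, G+C=6 → Tm = 2(7)+4(6) = 38°C
Primer P2: A+T=8, G+C=11 → Tm = 2(8)+4(11) = 60°C
38°C vs 60°C → primer P2 is higher.

Primer P2, 60°C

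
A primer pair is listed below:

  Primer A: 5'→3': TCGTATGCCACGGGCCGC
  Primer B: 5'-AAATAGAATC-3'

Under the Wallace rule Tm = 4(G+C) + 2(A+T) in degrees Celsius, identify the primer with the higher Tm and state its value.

Primer A, 62°C

Primer A: A+T=5, G+C=13 → Tm = 2(5)+4(13) = 62°C
Primer B: A+T=8, G+C=2 → Tm = 2(8)+4(2) = 24°C
62°C vs 24°C → primer A is higher.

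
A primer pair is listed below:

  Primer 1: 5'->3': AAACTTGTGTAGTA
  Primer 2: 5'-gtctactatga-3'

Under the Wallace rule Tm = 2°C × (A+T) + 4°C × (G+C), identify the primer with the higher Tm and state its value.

Primer 1, 36°C

Primer 1: A+T=10, G+C=4 → Tm = 2(10)+4(4) = 36°C
Primer 2: A+T=7, G+C=4 → Tm = 2(7)+4(4) = 30°C
36°C vs 30°C → primer 1 is higher.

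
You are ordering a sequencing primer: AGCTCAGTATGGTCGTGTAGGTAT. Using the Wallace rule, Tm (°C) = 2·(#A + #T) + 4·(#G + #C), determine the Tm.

70°C

Counting bases: T=8, C=3, G=8, A=5
AT pairs contribute 13, GC pairs contribute 11.
Tm = 2×13 + 4×11 = 70°C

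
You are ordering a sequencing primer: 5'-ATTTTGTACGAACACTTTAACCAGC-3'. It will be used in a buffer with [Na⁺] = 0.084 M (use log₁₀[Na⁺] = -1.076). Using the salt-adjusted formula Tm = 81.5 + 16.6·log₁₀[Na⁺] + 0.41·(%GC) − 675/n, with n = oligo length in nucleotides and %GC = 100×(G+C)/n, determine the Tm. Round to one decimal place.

Length n = 25. Base counts: A=8, T=8, C=6, G=3
G+C = 9, so %GC = 9/25 × 100 = 36%
Salt term: 16.6 × (-1.076) = -17.862
GC term: 0.41 × 36 = 14.76; length term: −675/25 = −27
Tm = 81.5 + (-17.862) + 14.76 − 27 = 51.398 → 51.4°C

51.4°C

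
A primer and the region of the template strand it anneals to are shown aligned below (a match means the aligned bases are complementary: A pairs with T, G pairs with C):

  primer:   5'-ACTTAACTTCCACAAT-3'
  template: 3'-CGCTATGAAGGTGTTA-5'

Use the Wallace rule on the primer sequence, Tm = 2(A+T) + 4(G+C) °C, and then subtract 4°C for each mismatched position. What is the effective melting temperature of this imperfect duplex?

Primer base counts: A=6, T=5, G=0, C=5 → A+T=11, G+C=5
Perfect-match Tm = 2(11) + 4(5) = 22 + 20 = 42°C
Mismatches (positions where the bases are not complementary): 4 (at positions 1, 3, 4, 5)
Effective Tm = 42 − 4×4 = 42 − 16 = 26°C

26°C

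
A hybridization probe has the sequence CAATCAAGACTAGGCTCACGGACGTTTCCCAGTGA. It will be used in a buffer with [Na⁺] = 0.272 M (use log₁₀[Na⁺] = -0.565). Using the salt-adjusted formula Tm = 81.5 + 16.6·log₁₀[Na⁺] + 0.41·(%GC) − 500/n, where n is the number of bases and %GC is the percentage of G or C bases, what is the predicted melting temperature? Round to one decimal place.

Length n = 35. Scanning the sequence gives T=7, C=10, A=10, G=8.
G+C = 18, so %GC = 18/35 × 100 = 51.429%
Salt term: 16.6 × (-0.565) = -9.379
GC term: 0.41 × 51.429 = 21.086; length term: −500/35 = −14.286
Tm = 81.5 + (-9.379) + 21.086 − 14.286 = 78.921 → 78.9°C

78.9°C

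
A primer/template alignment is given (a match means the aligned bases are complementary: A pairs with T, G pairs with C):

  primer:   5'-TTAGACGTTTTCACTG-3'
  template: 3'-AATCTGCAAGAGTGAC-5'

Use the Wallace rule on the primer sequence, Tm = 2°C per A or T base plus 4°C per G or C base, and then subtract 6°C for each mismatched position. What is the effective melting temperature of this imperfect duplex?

Primer base counts: A=3, T=7, G=3, C=3 → A+T=10, G+C=6
Perfect-match Tm = 2(10) + 4(6) = 20 + 24 = 44°C
Mismatches (positions where the bases are not complementary): 1 (at position 10)
Effective Tm = 44 − 1×6 = 44 − 6 = 38°C

38°C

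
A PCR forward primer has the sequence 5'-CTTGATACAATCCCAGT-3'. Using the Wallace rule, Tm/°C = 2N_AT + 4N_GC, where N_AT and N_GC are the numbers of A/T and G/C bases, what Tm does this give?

Counting bases: A=5, G=2, C=5, T=5
So N_AT = 10 and N_GC = 7.
Tm = 2(10) + 4(7) = 20 + 28 = 48°C

48°C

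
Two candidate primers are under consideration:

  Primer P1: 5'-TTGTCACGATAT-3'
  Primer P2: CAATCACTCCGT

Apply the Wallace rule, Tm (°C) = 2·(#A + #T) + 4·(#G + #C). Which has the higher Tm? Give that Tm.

Primer P1: A+T=8, G+C=4 → Tm = 2(8)+4(4) = 32°C
Primer P2: A+T=6, G+C=6 → Tm = 2(6)+4(6) = 36°C
32°C vs 36°C → primer P2 is higher.

Primer P2, 36°C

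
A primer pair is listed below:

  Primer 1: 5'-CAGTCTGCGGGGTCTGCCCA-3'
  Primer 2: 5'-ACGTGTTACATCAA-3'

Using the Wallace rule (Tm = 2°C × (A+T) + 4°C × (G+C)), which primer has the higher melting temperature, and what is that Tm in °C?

Primer 1: A+T=6, G+C=14 → Tm = 2(6)+4(14) = 68°C
Primer 2: A+T=9, G+C=5 → Tm = 2(9)+4(5) = 38°C
68°C vs 38°C → primer 1 is higher.

Primer 1, 68°C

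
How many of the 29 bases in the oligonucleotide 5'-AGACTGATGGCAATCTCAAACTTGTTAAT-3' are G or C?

Base counts: T=9, A=10, G=5, C=5
Total G or C: 5 + 5 = 10

10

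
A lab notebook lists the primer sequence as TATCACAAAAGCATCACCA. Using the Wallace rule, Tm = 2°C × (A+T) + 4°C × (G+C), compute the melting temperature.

52°C

Counting bases: T=3, C=6, A=9, G=1
So N_AT = 12 and N_GC = 7.
Tm = 4·7 + 2·12 = 28 + 24 = 52°C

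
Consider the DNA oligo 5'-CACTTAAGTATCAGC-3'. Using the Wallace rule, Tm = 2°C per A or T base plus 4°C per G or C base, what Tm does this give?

G=2, T=4, A=5, C=4
A+T = 9, G+C = 6
Tm = 2(9) + 4(6) = 18 + 24 = 42°C

42°C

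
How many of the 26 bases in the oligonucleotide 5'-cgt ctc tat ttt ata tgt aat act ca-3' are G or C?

Scanning the sequence gives C=5, G=2, A=7, T=12.
G+C = 2 + 5 = 7

7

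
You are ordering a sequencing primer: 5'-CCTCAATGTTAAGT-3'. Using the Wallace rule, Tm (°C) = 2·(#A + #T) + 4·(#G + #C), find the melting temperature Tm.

38°C

A=4, T=5, C=3, G=2
AT pairs contribute 9, GC pairs contribute 5.
Tm = 2(9) + 4(5) = 18 + 20 = 38°C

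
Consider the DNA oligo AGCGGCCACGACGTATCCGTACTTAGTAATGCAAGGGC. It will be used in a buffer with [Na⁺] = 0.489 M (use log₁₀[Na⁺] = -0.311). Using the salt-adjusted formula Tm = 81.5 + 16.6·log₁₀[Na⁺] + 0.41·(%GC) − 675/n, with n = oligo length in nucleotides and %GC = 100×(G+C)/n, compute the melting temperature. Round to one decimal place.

81.2°C

Length n = 38. Base counts: C=10, G=11, T=7, A=10
G+C = 21, so %GC = 21/38 × 100 = 55.263%
Salt term: 16.6 × (-0.311) = -5.163
GC term: 0.41 × 55.263 = 22.658; length term: −675/38 = −17.763
Tm = 81.5 + (-5.163) + 22.658 − 17.763 = 81.232 → 81.2°C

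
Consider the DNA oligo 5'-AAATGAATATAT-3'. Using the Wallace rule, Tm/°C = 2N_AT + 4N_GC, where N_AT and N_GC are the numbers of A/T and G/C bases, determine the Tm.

26°C

Scanning the sequence gives C=0, T=4, A=7, G=1.
So N_AT = 11 and N_GC = 1.
Tm = 2×11 + 4×1 = 26°C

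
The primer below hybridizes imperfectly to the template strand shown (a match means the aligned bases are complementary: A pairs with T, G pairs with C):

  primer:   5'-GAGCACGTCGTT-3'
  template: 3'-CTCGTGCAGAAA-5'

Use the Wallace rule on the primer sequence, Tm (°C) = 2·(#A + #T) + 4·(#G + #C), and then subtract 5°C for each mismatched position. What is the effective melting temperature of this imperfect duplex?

Primer base counts: A=2, T=3, G=4, C=3 → A+T=5, G+C=7
Perfect-match Tm = 2(5) + 4(7) = 10 + 28 = 38°C
Mismatches (positions where the bases are not complementary): 1 (at position 10)
Effective Tm = 38 − 1×5 = 38 − 5 = 33°C

33°C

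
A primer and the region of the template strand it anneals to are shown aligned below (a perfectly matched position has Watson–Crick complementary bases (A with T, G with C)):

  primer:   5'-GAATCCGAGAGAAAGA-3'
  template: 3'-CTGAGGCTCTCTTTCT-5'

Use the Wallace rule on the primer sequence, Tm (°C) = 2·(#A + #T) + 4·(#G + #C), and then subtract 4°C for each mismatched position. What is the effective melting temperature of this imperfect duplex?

42°C

Primer base counts: A=8, T=1, G=5, C=2 → A+T=9, G+C=7
Perfect-match Tm = 2(9) + 4(7) = 18 + 28 = 46°C
Mismatches (positions where the bases are not complementary): 1 (at position 3)
Effective Tm = 46 − 1×4 = 46 − 4 = 42°C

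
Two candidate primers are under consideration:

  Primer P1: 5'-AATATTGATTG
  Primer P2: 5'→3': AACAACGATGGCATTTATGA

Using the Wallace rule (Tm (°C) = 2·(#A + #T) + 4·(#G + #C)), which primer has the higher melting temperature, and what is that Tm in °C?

Primer P2, 54°C

Primer P1: A+T=9, G+C=2 → Tm = 2(9)+4(2) = 26°C
Primer P2: A+T=13, G+C=7 → Tm = 2(13)+4(7) = 54°C
26°C vs 54°C → primer P2 is higher.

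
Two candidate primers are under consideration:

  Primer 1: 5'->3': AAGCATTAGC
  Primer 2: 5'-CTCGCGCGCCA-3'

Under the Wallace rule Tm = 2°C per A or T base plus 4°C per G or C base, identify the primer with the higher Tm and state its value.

Primer 2, 40°C

Primer 1: A+T=6, G+C=4 → Tm = 2(6)+4(4) = 28°C
Primer 2: A+T=2, G+C=9 → Tm = 2(2)+4(9) = 40°C
28°C vs 40°C → primer 2 is higher.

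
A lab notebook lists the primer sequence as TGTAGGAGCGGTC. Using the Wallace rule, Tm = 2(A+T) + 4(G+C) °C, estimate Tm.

Counting bases: T=3, G=6, A=2, C=2
A+T = 5, G+C = 8
Tm = 2×5 + 4×8 = 42°C

42°C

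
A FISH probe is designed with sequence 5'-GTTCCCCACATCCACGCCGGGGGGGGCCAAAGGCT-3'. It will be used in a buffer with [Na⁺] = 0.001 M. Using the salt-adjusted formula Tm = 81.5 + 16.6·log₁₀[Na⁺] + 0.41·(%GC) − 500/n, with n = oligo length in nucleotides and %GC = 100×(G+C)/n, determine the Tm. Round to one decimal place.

46.7°C

Length n = 35. Base counts: T=4, A=6, C=13, G=12
G+C = 25, so %GC = 25/35 × 100 = 71.429%
Salt term: 16.6 × (-3) = -49.8
GC term: 0.41 × 71.429 = 29.286; length term: −500/35 = −14.286
Tm = 81.5 + (-49.8) + 29.286 − 14.286 = 46.7 → 46.7°C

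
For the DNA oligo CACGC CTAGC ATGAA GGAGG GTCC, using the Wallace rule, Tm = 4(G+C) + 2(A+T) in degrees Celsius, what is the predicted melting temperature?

78°C

G=8, C=7, T=3, A=6
So N_AT = 9 and N_GC = 15.
Tm = 2(9) + 4(15) = 18 + 60 = 78°C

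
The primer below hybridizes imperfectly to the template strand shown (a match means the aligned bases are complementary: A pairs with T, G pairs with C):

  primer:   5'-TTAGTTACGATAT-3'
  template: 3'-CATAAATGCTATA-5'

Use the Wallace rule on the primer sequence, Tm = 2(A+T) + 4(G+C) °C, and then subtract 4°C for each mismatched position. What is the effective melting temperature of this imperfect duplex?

24°C

Primer base counts: A=4, T=6, G=2, C=1 → A+T=10, G+C=3
Perfect-match Tm = 2(10) + 4(3) = 20 + 12 = 32°C
Mismatches (positions where the bases are not complementary): 2 (at positions 1, 4)
Effective Tm = 32 − 2×4 = 32 − 8 = 24°C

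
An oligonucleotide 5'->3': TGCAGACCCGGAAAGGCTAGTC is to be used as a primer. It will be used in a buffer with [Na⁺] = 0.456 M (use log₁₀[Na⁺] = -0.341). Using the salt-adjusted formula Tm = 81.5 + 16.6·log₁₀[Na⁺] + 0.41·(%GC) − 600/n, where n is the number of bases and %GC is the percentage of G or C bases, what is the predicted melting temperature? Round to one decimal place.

72.8°C

Length n = 22. Counting bases: A=6, G=7, C=6, T=3
G+C = 13, so %GC = 13/22 × 100 = 59.091%
Salt term: 16.6 × (-0.341) = -5.661
GC term: 0.41 × 59.091 = 24.227; length term: −600/22 = −27.273
Tm = 81.5 + (-5.661) + 24.227 − 27.273 = 72.793 → 72.8°C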